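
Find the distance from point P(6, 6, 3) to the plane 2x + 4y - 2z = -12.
d = |2(6) + 4(6) + (-2)(3) - (-12)| / √(2² + 4² + (-2)²) = 42/√24 = 8.573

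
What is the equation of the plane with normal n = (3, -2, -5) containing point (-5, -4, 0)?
d = n·P = (3)(-5) + (-2)(-4) + (-5)(0) = -7
Plane: 3x - 2y - 5z = -7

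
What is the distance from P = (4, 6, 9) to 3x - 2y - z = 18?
d = |3(4) + (-2)(6) + (-1)(9) - (18)| / √(3² + (-2)² + (-1)²) = 27/√14 = 7.216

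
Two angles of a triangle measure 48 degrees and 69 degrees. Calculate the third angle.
Sum of angles in a triangle = 180 degrees
Third angle = 180 - 48 - 69
Third angle = 63 degrees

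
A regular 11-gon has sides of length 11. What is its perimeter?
Perimeter = number of sides * side length
Perimeter = 11 * 11
Perimeter = 121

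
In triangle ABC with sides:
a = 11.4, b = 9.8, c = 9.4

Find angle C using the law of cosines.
cos(C) = (a² + b² - c²)/(2ab)
cos(C) = (11.4² + 9.8² - 9.4²)/(2·11.4·9.8) = 137.64/223.44 = 0.616004
C = arccos(0.616004) = 51.98°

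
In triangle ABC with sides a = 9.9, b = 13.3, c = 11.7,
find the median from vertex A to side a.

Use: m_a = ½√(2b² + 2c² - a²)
m_a = ½√(2·13.3² + 2·11.7² - 9.9²)
m_a = ½√(353.78 + 273.78 - 98.01) = ½√529.55 = 11.51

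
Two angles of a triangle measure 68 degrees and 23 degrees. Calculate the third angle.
Sum of angles in a triangle = 180 degrees
Third angle = 180 - 68 - 23
Third angle = 89 degrees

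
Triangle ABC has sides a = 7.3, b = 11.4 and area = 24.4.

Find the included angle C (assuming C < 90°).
Area = ½ab·sin(C)  →  sin(C) = 2·Area/(ab)
sin(C) = 2·24.4/(7.3·11.4) = 0.586398
C = arcsin(0.586398) = 35.9°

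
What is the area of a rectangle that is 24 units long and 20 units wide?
Area = length * width
Area = 24 * 20
Area = 480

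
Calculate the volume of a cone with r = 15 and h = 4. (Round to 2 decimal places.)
Volume = (1/3) * pi * r² * h
Volume = (1/3) * pi * 15² * 4
Volume = (1/3) * pi * 225 * 4
Volume = (1/3) * pi * 900
Volume = 942.48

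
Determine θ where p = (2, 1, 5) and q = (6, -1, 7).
p·q = 46, |p|² = 30, |q|² = 86
cos θ = 46/√2580 ≈ 0.9056
θ ≈ 25.09°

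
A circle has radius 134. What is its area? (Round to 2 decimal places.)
Area = pi * r²
Area = pi * 134²
Area = pi * 17956
Area = 56410.44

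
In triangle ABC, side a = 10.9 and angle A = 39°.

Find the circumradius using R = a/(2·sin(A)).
R = a/(2·sin(A)) = 10.9/(2·sin(39°))
R = 10.9/(2·0.629320) = 10.9/1.258641 = 8.66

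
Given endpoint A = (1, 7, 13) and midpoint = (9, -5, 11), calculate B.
B = (2×9 - 1, 2×(-5) - 7, 2×11 - 13) = (17, -17, 9)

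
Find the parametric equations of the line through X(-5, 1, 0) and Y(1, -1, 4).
Direction vector d = Y - X = (6, -2, 4)
x = -5 + 6t, y = 1 - 2t, z = 0 + 4t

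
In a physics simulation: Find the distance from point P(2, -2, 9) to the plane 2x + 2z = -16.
d = |2(2) + 0(-2) + 2(9) - (-16)| / √(2² + 0² + 2²) = 38/√8 = 13.44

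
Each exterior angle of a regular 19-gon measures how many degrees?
Exterior angle of a regular n-gon = 360/n
Exterior angle = 360/19
Exterior angle = 18.95 degrees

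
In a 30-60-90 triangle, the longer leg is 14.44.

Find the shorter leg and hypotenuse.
In a 30-60-90 triangle, sides are in ratio 1 : √3 : 2.
Long leg = short leg·√3  →  short leg = 14.44/√3 = 8.337
Hypotenuse = 2·(short leg) = 2·14.44/√3 = 16.67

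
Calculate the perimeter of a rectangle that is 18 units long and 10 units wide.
Perimeter = 2 * (length + width)
Perimeter = 2 * (18 + 10)
Perimeter = 2 * 28
Perimeter = 56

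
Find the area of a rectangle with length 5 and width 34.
Area = length * width
Area = 5 * 34
Area = 170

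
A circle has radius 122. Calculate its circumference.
Circumference = 2 * pi * r
Circumference = 2 * pi * 122
Circumference = 766.55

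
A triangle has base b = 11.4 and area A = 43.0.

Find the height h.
A = ½bh  →  h = 2A/b
h = 2·43.0/11.4 = 7.544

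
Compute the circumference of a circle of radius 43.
Circumference = 2 * pi * r
Circumference = 2 * pi * 43
Circumference = 270.18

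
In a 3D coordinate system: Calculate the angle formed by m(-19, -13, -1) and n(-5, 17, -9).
m·n = -117, |m|² = 531, |n|² = 395
cos θ = -117/√209745 ≈ -0.2555
θ ≈ 104.8°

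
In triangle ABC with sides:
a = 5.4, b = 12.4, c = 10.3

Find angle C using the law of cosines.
cos(C) = (a² + b² - c²)/(2ab)
cos(C) = (5.4² + 12.4² - 10.3²)/(2·5.4·12.4) = 76.83/133.92 = 0.573701
C = arccos(0.573701) = 54.99°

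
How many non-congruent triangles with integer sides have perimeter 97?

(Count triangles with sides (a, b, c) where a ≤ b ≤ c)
With a ≤ b ≤ c and a + b + c = 97, the triangle inequality a + b > c gives c < 97/2, so c ≤ 48.
Iterate a from 1 to ⌊p/3⌋ = 32; for each a, b ranges from a to ⌊(p−a)/2⌋ with c = p − a − b, keeping only c ≥ b.
Triples: (1, 48, 48), (2, 47, 48), (3, 46, 48), …
Count = 208 triangles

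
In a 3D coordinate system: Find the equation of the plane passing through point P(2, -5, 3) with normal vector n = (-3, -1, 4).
d = n·P = (-3)(2) + (-1)(-5) + (4)(3) = 11
Plane: -3x - y + 4z = 11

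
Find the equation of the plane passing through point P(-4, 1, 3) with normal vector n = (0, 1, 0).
d = n·P = (0)(-4) + (1)(1) + (0)(3) = 1
Plane: y = 1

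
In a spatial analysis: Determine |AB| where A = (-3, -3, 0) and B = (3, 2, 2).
d = √[(6)² + (5)² + (2)²] = √65 = 8.062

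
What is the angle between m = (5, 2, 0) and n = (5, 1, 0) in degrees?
m·n = 27, |m|² = 29, |n|² = 26
cos θ = 27/√754 ≈ 0.9833
θ ≈ 10.49°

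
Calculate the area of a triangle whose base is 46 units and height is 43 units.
Area = (1/2) * base * height
Area = (1/2) * 46 * 43
Area = 989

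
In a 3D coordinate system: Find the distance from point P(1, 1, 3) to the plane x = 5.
d = |1(1) + 0(1) + 0(3) - (5)| / √(1² + 0² + 0²) = 4/√1 = 4.0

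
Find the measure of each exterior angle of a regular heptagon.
Exterior angle of a regular n-gon = 360/n
Exterior angle = 360/7
Exterior angle = 51.43 degrees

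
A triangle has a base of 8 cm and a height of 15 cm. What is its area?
Area = (1/2) * base * height
Area = (1/2) * 8 * 15
Area = 60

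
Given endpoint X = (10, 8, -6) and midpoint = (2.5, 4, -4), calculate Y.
Y = (2×2.5 - 10, 2×4 - 8, 2×(-4) - (-6)) = (-5, 0, -2)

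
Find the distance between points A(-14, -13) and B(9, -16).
Using the distance formula: d = sqrt((x₂-x₁)² + (y₂-y₁)²)
dx = 9 - (-14) = 23
dy = (-16) - (-13) = -3
d = sqrt(23² + (-3)²) = sqrt(529 + 9) = sqrt(538) = 23.19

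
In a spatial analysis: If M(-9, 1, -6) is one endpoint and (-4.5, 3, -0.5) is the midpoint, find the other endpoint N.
N = (2×(-4.5) - (-9), 2×3 - 1, 2×(-0.5) - (-6)) = (0, 5, 5)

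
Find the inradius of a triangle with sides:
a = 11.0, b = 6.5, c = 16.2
s = (a+b+c)/2 = (11.0+6.5+16.2)/2 = 16.85
Area = √(s(s-a)(s-b)(s-c)) = √(16.85·5.85·10.35·0.65) = 25.7516
r = Area/s = 25.7516/16.85 = 1.528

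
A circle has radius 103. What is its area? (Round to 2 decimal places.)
Area = pi * r²
Area = pi * 103²
Area = pi * 10609
Area = 33329.16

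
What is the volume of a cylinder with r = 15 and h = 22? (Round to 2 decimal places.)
Volume = pi * r² * h
Volume = pi * 15² * 22
Volume = pi * 225 * 22
Volume = pi * 4950
Volume = 15550.88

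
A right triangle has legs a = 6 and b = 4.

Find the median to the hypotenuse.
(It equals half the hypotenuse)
Hypotenuse c = √(6² + 4²) = √52 = 7.2111
Median to hypotenuse = c/2 = 3.606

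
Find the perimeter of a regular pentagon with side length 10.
Perimeter = number of sides * side length
Perimeter = 5 * 10
Perimeter = 50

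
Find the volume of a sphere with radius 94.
Volume = (4/3) * pi * r³
Volume = (4/3) * pi * 94³
Volume = (4/3) * pi * 830584
Volume = 3479142.12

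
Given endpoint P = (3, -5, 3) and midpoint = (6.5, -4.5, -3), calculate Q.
Q = (2×6.5 - 3, 2×(-4.5) - (-5), 2×(-3) - 3) = (10, -4, -9)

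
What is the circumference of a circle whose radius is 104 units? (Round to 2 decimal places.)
Circumference = 2 * pi * r
Circumference = 2 * pi * 104
Circumference = 653.45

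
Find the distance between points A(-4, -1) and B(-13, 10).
Using the distance formula: d = sqrt((x₂-x₁)² + (y₂-y₁)²)
dx = (-13) - (-4) = -9
dy = 10 - (-1) = 11
d = sqrt((-9)² + 11²) = sqrt(81 + 121) = sqrt(202) = 14.21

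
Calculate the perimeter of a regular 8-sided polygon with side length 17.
Perimeter = number of sides * side length
Perimeter = 8 * 17
Perimeter = 136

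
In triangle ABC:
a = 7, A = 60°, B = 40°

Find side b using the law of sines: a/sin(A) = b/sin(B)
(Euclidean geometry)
b = a·sin(B)/sin(A) = 7·sin(40°)/sin(60°)
b = 7·0.642788/0.866025 = 5.196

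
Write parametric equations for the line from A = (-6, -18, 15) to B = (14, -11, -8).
Direction vector d = B - A = (20, 7, -23)
x = -6 + 20t, y = -18 + 7t, z = 15 - 23t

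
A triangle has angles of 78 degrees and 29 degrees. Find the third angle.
Sum of angles in a triangle = 180 degrees
Third angle = 180 - 78 - 29
Third angle = 73 degrees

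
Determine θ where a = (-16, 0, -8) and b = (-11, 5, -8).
a·b = 240, |a|² = 320, |b|² = 210
cos θ = 240/√67200 ≈ 0.9258
θ ≈ 22.21°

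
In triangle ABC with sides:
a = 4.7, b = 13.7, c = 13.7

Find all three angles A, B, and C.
By the law of cosines:
cos(A) = (b² + c² - a²)/(2bc) = 0.941153  →  A = 19.75°
cos(B) = (a² + c² - b²)/(2ac) = 0.171533  →  B = 80.12°
cos(C) = (a² + b² - c²)/(2ab) = 0.171533  →  C = 80.12°
Check: A + B + C = 180.0° ✓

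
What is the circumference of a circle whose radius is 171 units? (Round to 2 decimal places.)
Circumference = 2 * pi * r
Circumference = 2 * pi * 171
Circumference = 1074.42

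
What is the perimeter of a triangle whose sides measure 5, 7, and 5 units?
Perimeter = sum of all sides
Perimeter = 5 + 7 + 5
Perimeter = 17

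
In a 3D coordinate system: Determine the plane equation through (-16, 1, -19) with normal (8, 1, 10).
d = n·P = (8)(-16) + (1)(1) + (10)(-19) = -317
Plane: 8x + y + 10z = -317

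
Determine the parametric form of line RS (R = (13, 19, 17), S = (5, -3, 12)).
Direction vector d = S - R = (-8, -22, -5)
x = 13 - 8t, y = 19 - 22t, z = 17 - 5t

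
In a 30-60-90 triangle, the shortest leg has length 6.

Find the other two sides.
Long leg = 6√3 = 10.39, Hypotenuse = 12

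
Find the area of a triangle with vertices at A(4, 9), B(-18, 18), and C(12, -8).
Using the coordinate formula: Area = (1/2)|x₁(y₂-y₃) + x₂(y₃-y₁) + x₃(y₁-y₂)|
Area = (1/2)|4(18-(-8)) + (-18)((-8)-9) + 12(9-18)|
Area = (1/2)|4*26 + (-18)*(-17) + 12*(-9)|
Area = (1/2)|104 + 306 + (-108)|
Area = (1/2)*302 = 151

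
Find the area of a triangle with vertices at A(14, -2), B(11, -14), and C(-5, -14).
Using the coordinate formula: Area = (1/2)|x₁(y₂-y₃) + x₂(y₃-y₁) + x₃(y₁-y₂)|
Area = (1/2)|14((-14)-(-14)) + 11((-14)-(-2)) + (-5)((-2)-(-14))|
Area = (1/2)|14*0 + 11*(-12) + (-5)*12|
Area = (1/2)|0 + (-132) + (-60)|
Area = (1/2)*192 = 96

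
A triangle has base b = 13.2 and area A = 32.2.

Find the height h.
A = ½bh  →  h = 2A/b
h = 2·32.2/13.2 = 4.879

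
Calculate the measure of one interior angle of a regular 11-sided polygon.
Interior angle of a regular n-gon = (n-2)*180/n
Interior angle = (11-2)*180/11
Interior angle = 9*180/11
Interior angle = 1620/11
Interior angle = 147.27 degrees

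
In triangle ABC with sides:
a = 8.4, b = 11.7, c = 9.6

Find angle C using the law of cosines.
cos(C) = (a² + b² - c²)/(2ab)
cos(C) = (8.4² + 11.7² - 9.6²)/(2·8.4·11.7) = 115.29/196.56 = 0.586538
C = arccos(0.586538) = 54.09°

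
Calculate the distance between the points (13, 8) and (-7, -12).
Using the distance formula: d = sqrt((x₂-x₁)² + (y₂-y₁)²)
dx = (-7) - 13 = -20
dy = (-12) - 8 = -20
d = sqrt((-20)² + (-20)²) = sqrt(400 + 400) = sqrt(800) = 28.28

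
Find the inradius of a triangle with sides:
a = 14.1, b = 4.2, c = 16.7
s = (a+b+c)/2 = (14.1+4.2+16.7)/2 = 17.5
Area = √(s(s-a)(s-b)(s-c)) = √(17.5·3.4·13.3·0.8) = 25.1611
r = Area/s = 25.1611/17.5 = 1.438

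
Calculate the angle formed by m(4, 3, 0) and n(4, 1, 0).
m·n = 19, |m|² = 25, |n|² = 17
cos θ = 19/√425 ≈ 0.9216
θ ≈ 22.83°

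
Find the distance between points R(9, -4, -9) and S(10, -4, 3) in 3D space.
d = √[(1)² + (0)² + (12)²] = √145 = 12.04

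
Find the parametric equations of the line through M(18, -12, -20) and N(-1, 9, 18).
Direction vector d = N - M = (-19, 21, 38)
x = 18 - 19t, y = -12 + 21t, z = -20 + 38t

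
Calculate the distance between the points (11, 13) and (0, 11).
Using the distance formula: d = sqrt((x₂-x₁)² + (y₂-y₁)²)
dx = 0 - 11 = -11
dy = 11 - 13 = -2
d = sqrt((-11)² + (-2)²) = sqrt(121 + 4) = sqrt(125) = 11.18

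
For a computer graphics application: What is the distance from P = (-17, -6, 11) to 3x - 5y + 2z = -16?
d = |3(-17) + (-5)(-6) + 2(11) - (-16)| / √(3² + (-5)² + 2²) = 17/√38 = 2.758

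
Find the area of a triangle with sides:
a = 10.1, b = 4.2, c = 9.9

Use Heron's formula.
s = (a+b+c)/2 = (10.1+4.2+9.9)/2 = 12.1
A = √(s(s-a)(s-b)(s-c)) = √(12.1·2·7.9·2.2)
A = √420.596 = 20.51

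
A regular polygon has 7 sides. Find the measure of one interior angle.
Interior angle of a regular n-gon = (n-2)*180/n
Interior angle = (7-2)*180/7
Interior angle = 5*180/7
Interior angle = 900/7
Interior angle = 128.57 degrees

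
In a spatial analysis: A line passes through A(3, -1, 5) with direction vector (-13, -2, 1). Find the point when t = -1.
P(-1) = (3 + (-13)(-1), -1 + (-2)(-1), 5 + 1(-1)) = (16, 1, 4)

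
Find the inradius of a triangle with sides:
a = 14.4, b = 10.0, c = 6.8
s = (a+b+c)/2 = (14.4+10.0+6.8)/2 = 15.6
Area = √(s(s-a)(s-b)(s-c)) = √(15.6·1.2·5.6·8.8) = 30.373
r = Area/s = 30.373/15.6 = 1.947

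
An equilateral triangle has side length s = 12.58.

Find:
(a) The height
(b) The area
(a) Height h = s·√3/2 = 12.58·√3/2 = 10.89
(b) Area = (√3/4)·s² = (√3/4)·12.58² = (√3/4)·158.256 = 68.53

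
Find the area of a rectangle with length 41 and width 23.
Area = length * width
Area = 41 * 23
Area = 943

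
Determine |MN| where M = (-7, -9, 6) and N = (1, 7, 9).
d = √[(8)² + (16)² + (3)²] = √329 = 18.14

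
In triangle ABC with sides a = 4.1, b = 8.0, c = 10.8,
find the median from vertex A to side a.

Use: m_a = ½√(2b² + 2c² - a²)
m_a = ½√(2·8.0² + 2·10.8² - 4.1²)
m_a = ½√(128 + 233.28 - 16.81) = ½√344.47 = 9.28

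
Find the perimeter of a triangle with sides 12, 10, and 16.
Perimeter = sum of all sides
Perimeter = 12 + 10 + 16
Perimeter = 38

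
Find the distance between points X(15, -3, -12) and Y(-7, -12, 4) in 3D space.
d = √[(-22)² + (-9)² + (16)²] = √821 = 28.65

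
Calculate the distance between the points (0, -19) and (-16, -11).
Using the distance formula: d = sqrt((x₂-x₁)² + (y₂-y₁)²)
dx = (-16) - 0 = -16
dy = (-11) - (-19) = 8
d = sqrt((-16)² + 8²) = sqrt(256 + 64) = sqrt(320) = 17.89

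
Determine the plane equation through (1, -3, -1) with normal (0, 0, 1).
d = n·P = (0)(1) + (0)(-3) + (1)(-1) = -1
Plane: z = -1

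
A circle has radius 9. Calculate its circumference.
Circumference = 2 * pi * r
Circumference = 2 * pi * 9
Circumference = 56.55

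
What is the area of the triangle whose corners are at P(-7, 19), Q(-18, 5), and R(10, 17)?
Using the coordinate formula: Area = (1/2)|x₁(y₂-y₃) + x₂(y₃-y₁) + x₃(y₁-y₂)|
Area = (1/2)|(-7)(5-17) + (-18)(17-19) + 10(19-5)|
Area = (1/2)|(-7)*(-12) + (-18)*(-2) + 10*14|
Area = (1/2)|84 + 36 + 140|
Area = (1/2)*260 = 130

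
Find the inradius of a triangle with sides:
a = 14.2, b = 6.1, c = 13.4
s = (a+b+c)/2 = (14.2+6.1+13.4)/2 = 16.85
Area = √(s(s-a)(s-b)(s-c)) = √(16.85·2.65·10.75·3.45) = 40.6946
r = Area/s = 40.6946/16.85 = 2.415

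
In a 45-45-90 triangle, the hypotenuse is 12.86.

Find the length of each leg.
In a 45-45-90 triangle, hypotenuse = leg·√2  →  leg = hypotenuse/√2
leg = 12.86/√2 = 9.093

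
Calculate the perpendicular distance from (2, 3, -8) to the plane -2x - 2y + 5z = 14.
d = |(-2)(2) + (-2)(3) + 5(-8) - (14)| / √((-2)² + (-2)² + 5²) = 64/√33 = 11.14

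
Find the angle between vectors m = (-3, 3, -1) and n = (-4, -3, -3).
m·n = 6, |m|² = 19, |n|² = 34
cos θ = 6/√646 ≈ 0.2361
θ ≈ 76.35°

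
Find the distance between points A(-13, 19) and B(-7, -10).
Using the distance formula: d = sqrt((x₂-x₁)² + (y₂-y₁)²)
dx = (-7) - (-13) = 6
dy = (-10) - 19 = -29
d = sqrt(6² + (-29)²) = sqrt(36 + 841) = sqrt(877) = 29.61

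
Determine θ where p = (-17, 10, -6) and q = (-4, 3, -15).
p·q = 188, |p|² = 425, |q|² = 250
cos θ = 188/√106250 ≈ 0.5768
θ ≈ 54.78°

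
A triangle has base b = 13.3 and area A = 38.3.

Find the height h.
A = ½bh  →  h = 2A/b
h = 2·38.3/13.3 = 5.759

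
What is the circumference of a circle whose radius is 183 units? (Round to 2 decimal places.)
Circumference = 2 * pi * r
Circumference = 2 * pi * 183
Circumference = 1149.82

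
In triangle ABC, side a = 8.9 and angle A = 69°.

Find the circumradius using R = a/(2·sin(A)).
R = a/(2·sin(A)) = 8.9/(2·sin(69°))
R = 8.9/(2·0.933580) = 8.9/1.867161 = 4.767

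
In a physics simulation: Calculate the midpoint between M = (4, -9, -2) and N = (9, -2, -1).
Midpoint = ((4+9)/2, (-9-2)/2, (-2-1)/2) = (6.5, -5.5, -1.5)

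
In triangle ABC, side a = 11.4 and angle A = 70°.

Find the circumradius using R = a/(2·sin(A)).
R = a/(2·sin(A)) = 11.4/(2·sin(70°))
R = 11.4/(2·0.939693) = 11.4/1.879385 = 6.066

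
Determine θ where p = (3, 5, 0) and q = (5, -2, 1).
p·q = 5, |p|² = 34, |q|² = 30
cos θ = 5/√1020 ≈ 0.1566
θ ≈ 80.99°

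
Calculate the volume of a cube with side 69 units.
Volume = s³
Volume = 69³
Volume = 328509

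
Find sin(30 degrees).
sin(30 degrees) = 1/2
Decimal approximation: 0.5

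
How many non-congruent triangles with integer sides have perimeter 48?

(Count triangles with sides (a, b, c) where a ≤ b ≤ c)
With a ≤ b ≤ c and a + b + c = 48, the triangle inequality a + b > c gives c < 48/2, so c ≤ 23.
Iterate a from 1 to ⌊p/3⌋ = 16; for each a, b ranges from a to ⌊(p−a)/2⌋ with c = p − a − b, keeping only c ≥ b.
Triples: (2, 23, 23), (3, 22, 23), (4, 21, 23), …
Count = 48 triangles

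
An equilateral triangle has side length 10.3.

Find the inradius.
For an equilateral triangle, r = s/(2√3) where s is the side.
r = 10.3/(2√3) = 10.3/3.464102 = 2.973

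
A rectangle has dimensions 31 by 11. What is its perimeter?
Perimeter = 2 * (length + width)
Perimeter = 2 * (31 + 11)
Perimeter = 2 * 42
Perimeter = 84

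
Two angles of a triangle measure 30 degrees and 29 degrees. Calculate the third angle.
Sum of angles in a triangle = 180 degrees
Third angle = 180 - 30 - 29
Third angle = 121 degrees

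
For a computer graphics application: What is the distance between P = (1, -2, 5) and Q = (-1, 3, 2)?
d = √[(-2)² + (5)² + (-3)²] = √38 = 6.164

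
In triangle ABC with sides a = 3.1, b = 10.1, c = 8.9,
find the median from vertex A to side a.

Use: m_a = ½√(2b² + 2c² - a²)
m_a = ½√(2·10.1² + 2·8.9² - 3.1²)
m_a = ½√(204.02 + 158.42 - 9.61) = ½√352.83 = 9.392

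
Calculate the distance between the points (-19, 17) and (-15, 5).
Using the distance formula: d = sqrt((x₂-x₁)² + (y₂-y₁)²)
dx = (-15) - (-19) = 4
dy = 5 - 17 = -12
d = sqrt(4² + (-12)²) = sqrt(16 + 144) = sqrt(160) = 12.65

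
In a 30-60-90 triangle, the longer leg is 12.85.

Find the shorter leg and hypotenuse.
In a 30-60-90 triangle, sides are in ratio 1 : √3 : 2.
Long leg = short leg·√3  →  short leg = 12.85/√3 = 7.419
Hypotenuse = 2·(short leg) = 2·12.85/√3 = 14.84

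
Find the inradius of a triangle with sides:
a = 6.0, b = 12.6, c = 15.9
s = (a+b+c)/2 = (6.0+12.6+15.9)/2 = 17.25
Area = √(s(s-a)(s-b)(s-c)) = √(17.25·11.25·4.65·1.35) = 34.9031
r = Area/s = 34.9031/17.25 = 2.023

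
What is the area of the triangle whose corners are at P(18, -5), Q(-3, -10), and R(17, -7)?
Using the coordinate formula: Area = (1/2)|x₁(y₂-y₃) + x₂(y₃-y₁) + x₃(y₁-y₂)|
Area = (1/2)|18((-10)-(-7)) + (-3)((-7)-(-5)) + 17((-5)-(-10))|
Area = (1/2)|18*(-3) + (-3)*(-2) + 17*5|
Area = (1/2)|(-54) + 6 + 85|
Area = (1/2)*37 = 18.50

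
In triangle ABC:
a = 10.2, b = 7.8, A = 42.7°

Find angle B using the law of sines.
sin(B)/b = sin(A)/a
sin(B) = b·sin(A)/a = 7.8·sin(42.7°)/10.2 = 0.518593
B = arcsin(0.518593) = 31.24°  (b ≤ a, so B ≤ A and the acute solution is unique)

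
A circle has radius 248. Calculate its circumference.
Circumference = 2 * pi * r
Circumference = 2 * pi * 248
Circumference = 1558.23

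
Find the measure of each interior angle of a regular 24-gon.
Interior angle of a regular n-gon = (n-2)*180/n
Interior angle = (24-2)*180/24
Interior angle = 22*180/24
Interior angle = 3960/24
Interior angle = 165 degrees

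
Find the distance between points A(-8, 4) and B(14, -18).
Using the distance formula: d = sqrt((x₂-x₁)² + (y₂-y₁)²)
dx = 14 - (-8) = 22
dy = (-18) - 4 = -22
d = sqrt(22² + (-22)²) = sqrt(484 + 484) = sqrt(968) = 31.11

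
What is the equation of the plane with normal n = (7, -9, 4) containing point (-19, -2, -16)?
d = n·P = (7)(-19) + (-9)(-2) + (4)(-16) = -179
Plane: 7x - 9y + 4z = -179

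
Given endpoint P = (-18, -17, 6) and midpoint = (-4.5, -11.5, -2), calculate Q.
Q = (2×(-4.5) - (-18), 2×(-11.5) - (-17), 2×(-2) - 6) = (9, -6, -10)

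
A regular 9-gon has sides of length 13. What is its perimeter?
Perimeter = number of sides * side length
Perimeter = 9 * 13
Perimeter = 117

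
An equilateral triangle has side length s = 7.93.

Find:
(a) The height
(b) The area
(a) Height h = s·√3/2 = 7.93·√3/2 = 6.868
(b) Area = (√3/4)·s² = (√3/4)·7.93² = (√3/4)·62.8849 = 27.23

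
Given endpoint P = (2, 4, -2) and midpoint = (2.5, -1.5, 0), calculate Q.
Q = (2×2.5 - 2, 2×(-1.5) - 4, 2×0 - (-2)) = (3, -7, 2)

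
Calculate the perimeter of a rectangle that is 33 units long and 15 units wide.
Perimeter = 2 * (length + width)
Perimeter = 2 * (33 + 15)
Perimeter = 2 * 48
Perimeter = 96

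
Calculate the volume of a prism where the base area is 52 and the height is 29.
Volume = base area * height
Volume = 52 * 29
Volume = 1508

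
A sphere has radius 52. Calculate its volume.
Volume = (4/3) * pi * r³
Volume = (4/3) * pi * 52³
Volume = (4/3) * pi * 140608
Volume = 588977.41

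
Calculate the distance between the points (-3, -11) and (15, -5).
Using the distance formula: d = sqrt((x₂-x₁)² + (y₂-y₁)²)
dx = 15 - (-3) = 18
dy = (-5) - (-11) = 6
d = sqrt(18² + 6²) = sqrt(324 + 36) = sqrt(360) = 18.97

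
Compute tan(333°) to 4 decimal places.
tan(333 degrees) = -0.5095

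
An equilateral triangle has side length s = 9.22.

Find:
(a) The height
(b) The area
(a) Height h = s·√3/2 = 9.22·√3/2 = 7.985
(b) Area = (√3/4)·s² = (√3/4)·9.22² = (√3/4)·85.0084 = 36.81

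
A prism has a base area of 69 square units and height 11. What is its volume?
Volume = base area * height
Volume = 69 * 11
Volume = 759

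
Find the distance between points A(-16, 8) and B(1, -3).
Using the distance formula: d = sqrt((x₂-x₁)² + (y₂-y₁)²)
dx = 1 - (-16) = 17
dy = (-3) - 8 = -11
d = sqrt(17² + (-11)²) = sqrt(289 + 121) = sqrt(410) = 20.25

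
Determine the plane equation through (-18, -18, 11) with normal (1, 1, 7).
d = n·P = (1)(-18) + (1)(-18) + (7)(11) = 41
Plane: x + y + 7z = 41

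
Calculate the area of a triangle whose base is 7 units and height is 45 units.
Area = (1/2) * base * height
Area = (1/2) * 7 * 45
Area = 157.50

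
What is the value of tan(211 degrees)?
tan(211 degrees) = 0.6009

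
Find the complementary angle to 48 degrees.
Complementary angles sum to 90 degrees.
Other angle = 90 - 48
Other angle = 42 degrees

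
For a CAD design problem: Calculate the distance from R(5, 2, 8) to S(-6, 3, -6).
d = √[(-11)² + (1)² + (-14)²] = √318 = 17.83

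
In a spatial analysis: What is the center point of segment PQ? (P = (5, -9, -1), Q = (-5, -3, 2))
Midpoint = ((5-5)/2, (-9-3)/2, (-1+2)/2) = (0, -6, 0.5)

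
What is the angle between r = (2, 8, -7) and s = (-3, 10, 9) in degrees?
r·s = 11, |r|² = 117, |s|² = 190
cos θ = 11/√22230 ≈ 0.07378
θ ≈ 85.77°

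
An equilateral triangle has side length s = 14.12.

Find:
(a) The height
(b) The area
(a) Height h = s·√3/2 = 14.12·√3/2 = 12.23
(b) Area = (√3/4)·s² = (√3/4)·14.12² = (√3/4)·199.374 = 86.33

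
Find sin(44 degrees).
sin(44 degrees) = 0.6947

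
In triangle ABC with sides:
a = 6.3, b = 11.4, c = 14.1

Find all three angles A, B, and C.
By the law of cosines:
cos(A) = (b² + c² - a²)/(2bc) = 0.899216  →  A = 25.94°
cos(B) = (a² + c² - b²)/(2ac) = 0.610942  →  B = 52.34°
cos(C) = (a² + b² - c²)/(2ab) = -0.203008  →  C = 101.7°
Check: A + B + C = 180.0° ✓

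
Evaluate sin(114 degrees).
sin(114 degrees) = 0.9135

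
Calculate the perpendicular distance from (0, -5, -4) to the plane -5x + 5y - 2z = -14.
d = |(-5)(0) + 5(-5) + (-2)(-4) - (-14)| / √((-5)² + 5² + (-2)²) = 3/√54 = 0.4082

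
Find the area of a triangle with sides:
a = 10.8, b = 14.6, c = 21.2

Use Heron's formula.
s = (a+b+c)/2 = (10.8+14.6+21.2)/2 = 23.3
A = √(s(s-a)(s-b)(s-c)) = √(23.3·12.5·8.7·2.1)
A = √5321.14 = 72.95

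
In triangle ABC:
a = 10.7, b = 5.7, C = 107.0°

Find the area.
Using A = ½ab·sin(C):
A = ½·10.7·5.7·sin(107.0°) = ½·60.99·0.956305 = 29.16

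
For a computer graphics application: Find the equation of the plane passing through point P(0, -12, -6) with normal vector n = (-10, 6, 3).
d = n·P = (-10)(0) + (6)(-12) + (3)(-6) = -90
Plane: -10x + 6y + 3z = -90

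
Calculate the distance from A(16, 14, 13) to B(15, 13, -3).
d = √[(-1)² + (-1)² + (-16)²] = √258 = 16.06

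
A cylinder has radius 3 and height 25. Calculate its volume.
Volume = pi * r² * h
Volume = pi * 3² * 25
Volume = pi * 9 * 25
Volume = pi * 225
Volume = 706.86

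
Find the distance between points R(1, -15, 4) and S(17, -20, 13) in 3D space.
d = √[(16)² + (-5)² + (9)²] = √362 = 19.03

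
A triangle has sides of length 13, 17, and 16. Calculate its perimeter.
Perimeter = sum of all sides
Perimeter = 13 + 17 + 16
Perimeter = 46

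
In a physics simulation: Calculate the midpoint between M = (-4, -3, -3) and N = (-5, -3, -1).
Midpoint = ((-4-5)/2, (-3-3)/2, (-3-1)/2) = (-4.5, -3, -2)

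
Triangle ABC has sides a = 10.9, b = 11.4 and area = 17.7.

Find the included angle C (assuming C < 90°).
Area = ½ab·sin(C)  →  sin(C) = 2·Area/(ab)
sin(C) = 2·17.7/(10.9·11.4) = 0.284887
C = arcsin(0.284887) = 16.55°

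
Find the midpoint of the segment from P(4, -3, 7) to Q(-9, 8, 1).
Midpoint = ((4-9)/2, (-3+8)/2, (7+1)/2) = (-2.5, 2.5, 4)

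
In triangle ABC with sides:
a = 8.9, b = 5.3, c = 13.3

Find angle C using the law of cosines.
cos(C) = (a² + b² - c²)/(2ab)
cos(C) = (8.9² + 5.3² - 13.3²)/(2·8.9·5.3) = -69.59/94.34 = -0.737651
C = arccos(-0.737651) = 137.5°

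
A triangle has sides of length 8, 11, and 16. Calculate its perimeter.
Perimeter = sum of all sides
Perimeter = 8 + 11 + 16
Perimeter = 35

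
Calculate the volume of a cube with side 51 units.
Volume = s³
Volume = 51³
Volume = 132651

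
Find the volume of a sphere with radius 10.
Volume = (4/3) * pi * r³
Volume = (4/3) * pi * 10³
Volume = (4/3) * pi * 1000
Volume = 4188.79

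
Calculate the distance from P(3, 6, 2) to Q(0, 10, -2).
d = √[(-3)² + (4)² + (-4)²] = √41 = 6.403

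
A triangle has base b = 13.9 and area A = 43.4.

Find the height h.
A = ½bh  →  h = 2A/b
h = 2·43.4/13.9 = 6.245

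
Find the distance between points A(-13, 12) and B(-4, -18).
Using the distance formula: d = sqrt((x₂-x₁)² + (y₂-y₁)²)
dx = (-4) - (-13) = 9
dy = (-18) - 12 = -30
d = sqrt(9² + (-30)²) = sqrt(81 + 900) = sqrt(981) = 31.32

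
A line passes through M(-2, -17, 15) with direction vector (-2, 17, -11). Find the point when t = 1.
P(1) = (-2 + (-2)(1), -17 + 17(1), 15 + (-11)(1)) = (-4, 0, 4)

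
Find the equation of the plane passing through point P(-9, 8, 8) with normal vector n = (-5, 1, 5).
d = n·P = (-5)(-9) + (1)(8) + (5)(8) = 93
Plane: -5x + y + 5z = 93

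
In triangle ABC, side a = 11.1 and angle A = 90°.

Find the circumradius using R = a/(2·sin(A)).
R = a/(2·sin(A)) = 11.1/(2·sin(90°))
R = 11.1/(2·1.000000) = 11.1/2.000000 = 5.55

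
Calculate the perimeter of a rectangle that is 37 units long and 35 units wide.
Perimeter = 2 * (length + width)
Perimeter = 2 * (37 + 35)
Perimeter = 2 * 72
Perimeter = 144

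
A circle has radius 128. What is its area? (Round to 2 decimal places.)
Area = pi * r²
Area = pi * 128²
Area = pi * 16384
Area = 51471.85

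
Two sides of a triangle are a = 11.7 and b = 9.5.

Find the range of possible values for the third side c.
By the triangle inequality: |a - b| < c < a + b
|11.7 - 9.5| < c < 11.7 + 9.5
2.2 < c < 21.2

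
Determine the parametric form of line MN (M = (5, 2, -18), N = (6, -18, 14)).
Direction vector d = N - M = (1, -20, 32)
x = 5 + t, y = 2 - 20t, z = -18 + 32t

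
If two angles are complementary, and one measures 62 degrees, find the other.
Complementary angles sum to 90 degrees.
Other angle = 90 - 62
Other angle = 28 degrees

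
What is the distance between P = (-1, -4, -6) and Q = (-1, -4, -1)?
d = √[(0)² + (0)² + (5)²] = √25 = 5.0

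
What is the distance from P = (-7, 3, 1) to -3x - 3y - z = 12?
d = |(-3)(-7) + (-3)(3) + (-1)(1) - (12)| / √((-3)² + (-3)² + (-1)²) = 1/√19 = 0.2294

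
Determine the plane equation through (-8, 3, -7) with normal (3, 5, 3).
d = n·P = (3)(-8) + (5)(3) + (3)(-7) = -30
Plane: 3x + 5y + 3z = -30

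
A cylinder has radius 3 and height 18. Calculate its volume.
Volume = pi * r² * h
Volume = pi * 3² * 18
Volume = pi * 9 * 18
Volume = pi * 162
Volume = 508.94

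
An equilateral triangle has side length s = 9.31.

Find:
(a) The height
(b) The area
(a) Height h = s·√3/2 = 9.31·√3/2 = 8.063
(b) Area = (√3/4)·s² = (√3/4)·9.31² = (√3/4)·86.6761 = 37.53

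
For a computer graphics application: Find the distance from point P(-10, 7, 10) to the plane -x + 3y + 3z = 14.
d = |(-1)(-10) + 3(7) + 3(10) - (14)| / √((-1)² + 3² + 3²) = 47/√19 = 10.78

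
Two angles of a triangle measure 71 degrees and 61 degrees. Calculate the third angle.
Sum of angles in a triangle = 180 degrees
Third angle = 180 - 71 - 61
Third angle = 48 degrees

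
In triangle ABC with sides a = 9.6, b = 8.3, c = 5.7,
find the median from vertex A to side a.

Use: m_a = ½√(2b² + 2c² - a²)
m_a = ½√(2·8.3² + 2·5.7² - 9.6²)
m_a = ½√(137.78 + 64.98 - 92.16) = ½√110.6 = 5.258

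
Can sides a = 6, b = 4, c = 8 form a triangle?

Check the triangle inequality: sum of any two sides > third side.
Yes, triangle inequality satisfied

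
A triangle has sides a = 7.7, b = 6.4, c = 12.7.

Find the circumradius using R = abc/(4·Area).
s = (a+b+c)/2 = 13.4
Area = √(s(s-a)(s-b)(s-c)) = √(13.4·5.7·7·0.7) = 19.3459
R = abc/(4·Area) = (7.7·6.4·12.7)/(4·19.3459) = 625.856/77.3836 = 8.088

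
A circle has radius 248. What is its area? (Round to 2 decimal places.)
Area = pi * r²
Area = pi * 248²
Area = pi * 61504
Area = 193220.51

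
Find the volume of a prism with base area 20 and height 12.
Volume = base area * height
Volume = 20 * 12
Volume = 240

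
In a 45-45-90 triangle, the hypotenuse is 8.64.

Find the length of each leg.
In a 45-45-90 triangle, hypotenuse = leg·√2  →  leg = hypotenuse/√2
leg = 8.64/√2 = 6.109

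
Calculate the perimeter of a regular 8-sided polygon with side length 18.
Perimeter = number of sides * side length
Perimeter = 8 * 18
Perimeter = 144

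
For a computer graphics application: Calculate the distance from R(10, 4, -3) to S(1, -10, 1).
d = √[(-9)² + (-14)² + (4)²] = √293 = 17.12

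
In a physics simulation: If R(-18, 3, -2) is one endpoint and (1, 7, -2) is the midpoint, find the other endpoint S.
S = (2×1 - (-18), 2×7 - 3, 2×(-2) - (-2)) = (20, 11, -2)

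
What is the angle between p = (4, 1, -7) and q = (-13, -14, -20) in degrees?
p·q = 74, |p|² = 66, |q|² = 765
cos θ = 74/√50490 ≈ 0.3293
θ ≈ 70.77°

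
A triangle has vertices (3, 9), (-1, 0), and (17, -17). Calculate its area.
Using the coordinate formula: Area = (1/2)|x₁(y₂-y₃) + x₂(y₃-y₁) + x₃(y₁-y₂)|
Area = (1/2)|3(0-(-17)) + (-1)((-17)-9) + 17(9-0)|
Area = (1/2)|3*17 + (-1)*(-26) + 17*9|
Area = (1/2)|51 + 26 + 153|
Area = (1/2)*230 = 115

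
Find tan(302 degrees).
tan(302 degrees) = -1.6003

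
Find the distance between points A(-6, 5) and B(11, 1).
Using the distance formula: d = sqrt((x₂-x₁)² + (y₂-y₁)²)
dx = 11 - (-6) = 17
dy = 1 - 5 = -4
d = sqrt(17² + (-4)²) = sqrt(289 + 16) = sqrt(305) = 17.46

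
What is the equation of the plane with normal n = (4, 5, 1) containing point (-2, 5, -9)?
d = n·P = (4)(-2) + (5)(5) + (1)(-9) = 8
Plane: 4x + 5y + z = 8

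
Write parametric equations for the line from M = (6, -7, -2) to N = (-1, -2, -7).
Direction vector d = N - M = (-7, 5, -5)
x = 6 - 7t, y = -7 + 5t, z = -2 - 5t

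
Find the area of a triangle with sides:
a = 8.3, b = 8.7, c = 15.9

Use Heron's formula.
s = (a+b+c)/2 = (8.3+8.7+15.9)/2 = 16.45
A = √(s(s-a)(s-b)(s-c)) = √(16.45·8.15·7.75·0.55)
A = √571.463 = 23.91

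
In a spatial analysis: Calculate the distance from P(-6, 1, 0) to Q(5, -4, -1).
d = √[(11)² + (-5)² + (-1)²] = √147 = 12.12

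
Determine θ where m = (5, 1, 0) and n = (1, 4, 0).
m·n = 9, |m|² = 26, |n|² = 17
cos θ = 9/√442 ≈ 0.4281
θ ≈ 64.65°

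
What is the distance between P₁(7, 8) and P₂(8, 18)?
Using the distance formula: d = sqrt((x₂-x₁)² + (y₂-y₁)²)
dx = 8 - 7 = 1
dy = 18 - 8 = 10
d = sqrt(1² + 10²) = sqrt(1 + 100) = sqrt(101) = 10.05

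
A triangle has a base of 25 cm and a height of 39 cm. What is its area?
Area = (1/2) * base * height
Area = (1/2) * 25 * 39
Area = 487.50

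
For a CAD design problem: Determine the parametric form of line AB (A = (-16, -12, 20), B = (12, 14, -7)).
Direction vector d = B - A = (28, 26, -27)
x = -16 + 28t, y = -12 + 26t, z = 20 - 27t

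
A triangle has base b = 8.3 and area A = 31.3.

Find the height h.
A = ½bh  →  h = 2A/b
h = 2·31.3/8.3 = 7.542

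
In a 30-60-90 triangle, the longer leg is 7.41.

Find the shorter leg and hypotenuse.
In a 30-60-90 triangle, sides are in ratio 1 : √3 : 2.
Long leg = short leg·√3  →  short leg = 7.41/√3 = 4.278
Hypotenuse = 2·(short leg) = 2·7.41/√3 = 8.556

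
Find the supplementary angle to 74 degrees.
Supplementary angles sum to 180 degrees.
Other angle = 180 - 74
Other angle = 106 degrees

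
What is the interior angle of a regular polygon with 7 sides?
Interior angle of a regular n-gon = (n-2)*180/n
Interior angle = (7-2)*180/7
Interior angle = 5*180/7
Interior angle = 900/7
Interior angle = 128.57 degrees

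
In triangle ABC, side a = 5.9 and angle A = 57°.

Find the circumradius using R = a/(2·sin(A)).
R = a/(2·sin(A)) = 5.9/(2·sin(57°))
R = 5.9/(2·0.838671) = 5.9/1.677341 = 3.517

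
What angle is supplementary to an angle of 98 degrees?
Supplementary angles sum to 180 degrees.
Other angle = 180 - 98
Other angle = 82 degrees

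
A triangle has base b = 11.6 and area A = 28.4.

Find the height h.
A = ½bh  →  h = 2A/b
h = 2·28.4/11.6 = 4.897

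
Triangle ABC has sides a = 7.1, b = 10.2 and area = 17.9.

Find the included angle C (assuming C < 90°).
Area = ½ab·sin(C)  →  sin(C) = 2·Area/(ab)
sin(C) = 2·17.9/(7.1·10.2) = 0.494339
C = arcsin(0.494339) = 29.63°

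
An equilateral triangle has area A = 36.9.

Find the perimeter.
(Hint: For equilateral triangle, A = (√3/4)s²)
A = (√3/4)s²  →  s² = 4A/√3 = 4·36.9/√3 = 85.2169
s = 9.2313
Perimeter = 3s = 27.69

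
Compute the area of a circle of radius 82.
Area = pi * r²
Area = pi * 82²
Area = pi * 6724
Area = 21124.07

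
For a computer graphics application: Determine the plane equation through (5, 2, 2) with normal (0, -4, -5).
d = n·P = (0)(5) + (-4)(2) + (-5)(2) = -18
Plane: -4y - 5z = -18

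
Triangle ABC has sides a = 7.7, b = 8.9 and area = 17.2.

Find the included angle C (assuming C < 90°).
Area = ½ab·sin(C)  →  sin(C) = 2·Area/(ab)
sin(C) = 2·17.2/(7.7·8.9) = 0.501970
C = arcsin(0.501970) = 30.13°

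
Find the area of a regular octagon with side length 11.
For a regular 8-gon with side length s = 11:
Apothem a = s / (2*tan(pi/8)) = 11 / (2*tan(pi/8)) ≈ 13.2782
Perimeter P = 8 * 11 = 88
Area = (1/2) * P * a = (1/2) * 88 * 13.2782 = 584.24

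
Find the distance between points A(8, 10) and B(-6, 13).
Using the distance formula: d = sqrt((x₂-x₁)² + (y₂-y₁)²)
dx = (-6) - 8 = -14
dy = 13 - 10 = 3
d = sqrt((-14)² + 3²) = sqrt(196 + 9) = sqrt(205) = 14.32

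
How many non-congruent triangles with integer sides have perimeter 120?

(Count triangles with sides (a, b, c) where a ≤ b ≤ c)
With a ≤ b ≤ c and a + b + c = 120, the triangle inequality a + b > c gives c < 120/2, so c ≤ 59.
Iterate a from 1 to ⌊p/3⌋ = 40; for each a, b ranges from a to ⌊(p−a)/2⌋ with c = p − a − b, keeping only c ≥ b.
Triples: (2, 59, 59), (3, 58, 59), (4, 57, 59), …
Count = 300 triangles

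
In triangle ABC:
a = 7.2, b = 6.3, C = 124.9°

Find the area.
Using A = ½ab·sin(C):
A = ½·7.2·6.3·sin(124.9°) = ½·45.36·0.820152 = 18.6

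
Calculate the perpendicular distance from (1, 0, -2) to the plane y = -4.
d = |0(1) + 1(0) + 0(-2) - (-4)| / √(0² + 1² + 0²) = 4/√1 = 4.0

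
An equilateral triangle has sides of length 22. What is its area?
Area = (sqrt(3)/4) * s²
Area = (sqrt(3)/4) * 22²
Area = (sqrt(3)/4) * 484
Area = 209.58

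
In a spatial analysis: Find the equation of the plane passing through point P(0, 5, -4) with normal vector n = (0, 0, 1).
d = n·P = (0)(0) + (0)(5) + (1)(-4) = -4
Plane: z = -4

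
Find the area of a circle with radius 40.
Area = pi * r²
Area = pi * 40²
Area = pi * 1600
Area = 5026.55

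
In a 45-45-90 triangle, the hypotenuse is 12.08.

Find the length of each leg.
In a 45-45-90 triangle, hypotenuse = leg·√2  →  leg = hypotenuse/√2
leg = 12.08/√2 = 8.542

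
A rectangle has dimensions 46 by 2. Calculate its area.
Area = length * width
Area = 46 * 2
Area = 92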